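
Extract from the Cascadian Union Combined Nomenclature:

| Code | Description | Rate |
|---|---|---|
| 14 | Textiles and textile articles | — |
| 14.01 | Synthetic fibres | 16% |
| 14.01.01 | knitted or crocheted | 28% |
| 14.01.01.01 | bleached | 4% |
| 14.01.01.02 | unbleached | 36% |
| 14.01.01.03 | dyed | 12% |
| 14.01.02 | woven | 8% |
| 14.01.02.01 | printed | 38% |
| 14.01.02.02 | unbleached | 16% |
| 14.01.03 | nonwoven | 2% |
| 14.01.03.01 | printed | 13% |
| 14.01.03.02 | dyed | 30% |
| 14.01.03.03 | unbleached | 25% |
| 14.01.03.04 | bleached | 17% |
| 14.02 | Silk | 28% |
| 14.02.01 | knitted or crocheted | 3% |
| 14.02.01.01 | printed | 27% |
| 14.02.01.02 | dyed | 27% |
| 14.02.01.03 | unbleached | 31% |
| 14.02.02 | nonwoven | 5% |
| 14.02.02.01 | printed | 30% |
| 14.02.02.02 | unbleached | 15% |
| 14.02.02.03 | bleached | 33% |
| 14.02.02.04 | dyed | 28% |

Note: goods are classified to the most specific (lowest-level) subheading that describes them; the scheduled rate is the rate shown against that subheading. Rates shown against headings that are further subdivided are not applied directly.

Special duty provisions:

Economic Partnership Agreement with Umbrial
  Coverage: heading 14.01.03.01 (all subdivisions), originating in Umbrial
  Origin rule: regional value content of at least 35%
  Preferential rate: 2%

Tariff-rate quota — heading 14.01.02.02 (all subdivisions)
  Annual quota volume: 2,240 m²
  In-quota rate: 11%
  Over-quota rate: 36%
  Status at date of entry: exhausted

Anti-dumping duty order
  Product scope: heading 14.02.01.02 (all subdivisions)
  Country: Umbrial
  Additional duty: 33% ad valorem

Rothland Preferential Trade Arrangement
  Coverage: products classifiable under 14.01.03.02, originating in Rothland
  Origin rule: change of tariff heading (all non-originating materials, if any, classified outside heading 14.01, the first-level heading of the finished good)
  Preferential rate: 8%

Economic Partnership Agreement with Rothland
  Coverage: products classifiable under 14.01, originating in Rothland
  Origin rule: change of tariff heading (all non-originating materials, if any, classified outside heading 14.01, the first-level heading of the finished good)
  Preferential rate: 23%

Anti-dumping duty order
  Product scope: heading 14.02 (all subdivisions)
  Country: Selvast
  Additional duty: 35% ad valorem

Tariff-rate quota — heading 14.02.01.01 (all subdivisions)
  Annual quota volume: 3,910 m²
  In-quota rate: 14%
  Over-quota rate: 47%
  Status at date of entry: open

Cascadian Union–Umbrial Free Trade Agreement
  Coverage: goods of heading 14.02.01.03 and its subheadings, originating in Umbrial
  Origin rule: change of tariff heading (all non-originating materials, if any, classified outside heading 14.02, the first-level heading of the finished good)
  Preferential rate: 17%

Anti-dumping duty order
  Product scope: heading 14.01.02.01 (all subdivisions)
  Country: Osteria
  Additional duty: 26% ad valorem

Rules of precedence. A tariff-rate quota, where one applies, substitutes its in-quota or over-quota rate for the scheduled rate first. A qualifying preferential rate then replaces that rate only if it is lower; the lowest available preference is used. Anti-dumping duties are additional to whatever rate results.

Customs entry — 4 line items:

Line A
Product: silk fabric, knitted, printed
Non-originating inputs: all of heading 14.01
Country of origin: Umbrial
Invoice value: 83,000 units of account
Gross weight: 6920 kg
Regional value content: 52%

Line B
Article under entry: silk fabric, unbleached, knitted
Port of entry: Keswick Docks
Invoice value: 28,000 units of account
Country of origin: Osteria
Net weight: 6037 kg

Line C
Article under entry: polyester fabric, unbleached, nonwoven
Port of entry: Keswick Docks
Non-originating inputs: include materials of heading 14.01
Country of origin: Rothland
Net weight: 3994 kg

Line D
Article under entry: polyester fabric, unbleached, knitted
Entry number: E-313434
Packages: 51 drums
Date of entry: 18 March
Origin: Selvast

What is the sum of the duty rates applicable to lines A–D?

Line A: silk → 14.02; knitted → 14.02.01; printed → 14.02.01.01. Scheduled 27%. quota on 14.02.01.01 open → in-quota 14%; Umbrial agreement on 14.01.03.01: 14.02.01.01 not covered; Umbrial agreement on 14.02.01.03: 14.02.01.01 not covered. → 14%.
Line B: silk → 14.02; knitted → 14.02.01; unbleached → 14.02.01.03. Scheduled 31%. No special measure applies. → 31%.
Line C: polyester → 14.01; nonwoven → 14.01.03; unbleached → 14.01.03.03. Scheduled 25%. Rothland agreement on 14.01.03.02: 14.01.03.03 not covered; Rothland agreement on 14.01: CTH not met. → 25%.
Line D: polyester → 14.01; knitted → 14.01.01; unbleached → 14.01.01.02. Scheduled 36%. No special measure applies. → 36%.
Sum: 14% + 31% + 25% + 36% = 106%.

106%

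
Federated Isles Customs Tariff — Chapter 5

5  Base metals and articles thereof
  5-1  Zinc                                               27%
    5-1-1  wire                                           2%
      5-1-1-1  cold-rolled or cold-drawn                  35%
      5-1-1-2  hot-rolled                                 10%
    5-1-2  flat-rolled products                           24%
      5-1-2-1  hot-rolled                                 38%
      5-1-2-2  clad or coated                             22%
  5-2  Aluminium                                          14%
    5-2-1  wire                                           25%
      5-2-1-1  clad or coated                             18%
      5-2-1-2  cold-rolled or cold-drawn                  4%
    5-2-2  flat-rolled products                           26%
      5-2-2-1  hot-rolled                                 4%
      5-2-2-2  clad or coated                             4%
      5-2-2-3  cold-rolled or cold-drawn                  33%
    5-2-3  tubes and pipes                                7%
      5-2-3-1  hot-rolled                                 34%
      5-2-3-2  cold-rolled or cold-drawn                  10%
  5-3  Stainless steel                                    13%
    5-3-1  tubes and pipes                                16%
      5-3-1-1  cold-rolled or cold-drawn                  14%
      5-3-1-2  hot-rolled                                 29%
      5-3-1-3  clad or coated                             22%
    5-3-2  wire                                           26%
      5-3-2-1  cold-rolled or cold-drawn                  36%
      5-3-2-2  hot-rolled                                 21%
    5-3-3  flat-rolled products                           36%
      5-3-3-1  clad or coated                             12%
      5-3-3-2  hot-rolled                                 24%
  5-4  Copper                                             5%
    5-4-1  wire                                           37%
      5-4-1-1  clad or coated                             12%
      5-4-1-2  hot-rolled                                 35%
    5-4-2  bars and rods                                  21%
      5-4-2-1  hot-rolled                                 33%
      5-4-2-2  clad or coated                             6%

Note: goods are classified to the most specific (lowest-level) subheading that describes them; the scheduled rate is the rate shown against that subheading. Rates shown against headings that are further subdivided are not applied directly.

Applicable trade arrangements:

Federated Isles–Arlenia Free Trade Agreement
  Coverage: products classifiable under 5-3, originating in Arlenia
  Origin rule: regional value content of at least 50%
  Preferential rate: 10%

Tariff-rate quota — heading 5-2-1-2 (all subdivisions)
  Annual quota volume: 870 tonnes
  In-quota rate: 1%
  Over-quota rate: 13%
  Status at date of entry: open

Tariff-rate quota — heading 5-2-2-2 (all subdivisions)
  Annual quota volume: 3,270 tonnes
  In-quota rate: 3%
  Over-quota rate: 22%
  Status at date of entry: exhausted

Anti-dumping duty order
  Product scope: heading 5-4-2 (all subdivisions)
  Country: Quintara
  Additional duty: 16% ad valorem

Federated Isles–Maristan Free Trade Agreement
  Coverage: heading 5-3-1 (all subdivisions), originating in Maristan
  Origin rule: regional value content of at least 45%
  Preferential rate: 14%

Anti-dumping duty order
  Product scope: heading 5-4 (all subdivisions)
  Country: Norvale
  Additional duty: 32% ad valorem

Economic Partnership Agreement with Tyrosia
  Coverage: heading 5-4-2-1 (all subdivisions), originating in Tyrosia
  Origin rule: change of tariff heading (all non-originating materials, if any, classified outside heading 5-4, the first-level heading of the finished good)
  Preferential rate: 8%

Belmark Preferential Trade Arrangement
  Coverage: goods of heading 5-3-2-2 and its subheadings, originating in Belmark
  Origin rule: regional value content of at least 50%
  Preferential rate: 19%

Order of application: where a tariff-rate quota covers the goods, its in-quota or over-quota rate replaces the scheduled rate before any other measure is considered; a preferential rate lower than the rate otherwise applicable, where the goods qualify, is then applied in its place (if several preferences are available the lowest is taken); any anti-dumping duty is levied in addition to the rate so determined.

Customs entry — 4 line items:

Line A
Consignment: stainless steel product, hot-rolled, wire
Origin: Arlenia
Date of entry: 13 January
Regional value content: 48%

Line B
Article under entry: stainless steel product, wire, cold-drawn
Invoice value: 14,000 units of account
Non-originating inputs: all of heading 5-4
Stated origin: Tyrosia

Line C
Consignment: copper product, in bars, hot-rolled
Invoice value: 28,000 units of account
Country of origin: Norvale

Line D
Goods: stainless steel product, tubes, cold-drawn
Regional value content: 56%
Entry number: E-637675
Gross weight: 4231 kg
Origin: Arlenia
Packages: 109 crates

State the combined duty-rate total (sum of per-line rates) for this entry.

132%

Line A: stainless steel → 5-3; wire → 5-3-2; hot-rolled → 5-3-2-2. Scheduled 21%. Arlenia agreement on 5-3: RVC < 50%. → 21%.
Line B: stainless steel → 5-3; wire → 5-3-2; cold-drawn → 5-3-2-1. Scheduled 36%. Tyrosia agreement on 5-4-2-1: 5-3-2-1 not covered. → 36%.
Line C: copper → 5-4; in bars → 5-4-2; hot-rolled → 5-4-2-1. Scheduled 33%. anti-dumping (Norvale, 5-4): +32%; total 33% + 32% = 65%. → 65%.
Line D: stainless steel → 5-3; tubes → 5-3-1; cold-drawn → 5-3-1-1. Scheduled 14%. Arlenia agreement on 5-3: RVC ≥ 50% → 10% available; preferential 10%. → 10%.
Sum: 21% + 36% + 65% + 10% = 132%.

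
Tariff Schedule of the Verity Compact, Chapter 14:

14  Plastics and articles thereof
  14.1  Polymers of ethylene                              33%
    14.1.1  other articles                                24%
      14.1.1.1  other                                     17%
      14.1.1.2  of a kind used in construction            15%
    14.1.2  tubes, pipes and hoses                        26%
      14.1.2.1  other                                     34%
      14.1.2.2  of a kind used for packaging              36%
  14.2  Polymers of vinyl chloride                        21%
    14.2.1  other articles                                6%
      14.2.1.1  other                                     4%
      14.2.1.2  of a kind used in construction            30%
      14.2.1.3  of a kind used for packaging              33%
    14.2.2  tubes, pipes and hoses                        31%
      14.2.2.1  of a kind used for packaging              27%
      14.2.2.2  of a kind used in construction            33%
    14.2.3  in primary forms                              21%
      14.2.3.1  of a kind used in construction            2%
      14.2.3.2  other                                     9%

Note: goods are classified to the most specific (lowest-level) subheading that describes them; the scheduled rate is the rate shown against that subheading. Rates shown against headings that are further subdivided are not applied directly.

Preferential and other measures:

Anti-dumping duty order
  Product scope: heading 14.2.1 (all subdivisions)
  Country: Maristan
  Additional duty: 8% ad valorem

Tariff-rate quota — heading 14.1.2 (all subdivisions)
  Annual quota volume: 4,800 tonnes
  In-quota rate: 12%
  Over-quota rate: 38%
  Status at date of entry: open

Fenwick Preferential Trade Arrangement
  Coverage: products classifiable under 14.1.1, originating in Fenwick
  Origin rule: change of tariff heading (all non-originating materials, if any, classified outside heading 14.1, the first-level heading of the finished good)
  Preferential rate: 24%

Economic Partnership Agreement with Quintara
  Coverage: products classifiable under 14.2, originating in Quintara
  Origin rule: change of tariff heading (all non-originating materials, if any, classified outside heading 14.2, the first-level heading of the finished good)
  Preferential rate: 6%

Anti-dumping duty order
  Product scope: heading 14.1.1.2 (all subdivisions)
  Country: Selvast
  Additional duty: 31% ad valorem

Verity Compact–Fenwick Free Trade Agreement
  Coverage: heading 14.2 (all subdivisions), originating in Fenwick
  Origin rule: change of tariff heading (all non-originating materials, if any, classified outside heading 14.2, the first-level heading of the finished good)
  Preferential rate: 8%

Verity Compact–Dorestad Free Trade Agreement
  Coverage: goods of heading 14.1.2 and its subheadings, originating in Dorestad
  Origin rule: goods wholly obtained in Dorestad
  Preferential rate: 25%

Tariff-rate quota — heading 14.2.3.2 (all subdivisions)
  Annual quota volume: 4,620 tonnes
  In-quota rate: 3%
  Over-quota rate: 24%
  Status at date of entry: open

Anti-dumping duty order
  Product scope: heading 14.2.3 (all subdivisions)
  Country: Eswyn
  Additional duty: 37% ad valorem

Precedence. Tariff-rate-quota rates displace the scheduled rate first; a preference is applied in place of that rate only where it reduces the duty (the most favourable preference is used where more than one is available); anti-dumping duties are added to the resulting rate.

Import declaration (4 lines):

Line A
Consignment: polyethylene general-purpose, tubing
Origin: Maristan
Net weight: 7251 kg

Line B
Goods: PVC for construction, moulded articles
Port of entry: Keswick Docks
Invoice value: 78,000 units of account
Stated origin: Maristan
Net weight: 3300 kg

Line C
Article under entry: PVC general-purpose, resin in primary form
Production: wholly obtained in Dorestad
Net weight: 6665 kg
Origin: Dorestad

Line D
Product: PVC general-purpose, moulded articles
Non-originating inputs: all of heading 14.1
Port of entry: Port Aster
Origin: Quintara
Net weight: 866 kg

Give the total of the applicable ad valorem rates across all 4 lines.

57%

Line A: polyethylene → 14.1; tubing → 14.1.2; general-purpose → 14.1.2.1. Scheduled 34%. quota on 14.1.2 open → in-quota 12%. → 12%.
Line B: PVC → 14.2; moulded articles → 14.2.1; for construction → 14.2.1.2. Scheduled 30%. anti-dumping (Maristan, 14.2.1): +8%; total 30% + 8% = 38%. → 38%.
Line C: PVC → 14.2; resin in primary form → 14.2.3; general-purpose → 14.2.3.2. Scheduled 9%. quota on 14.2.3.2 open → in-quota 3%; Dorestad agreement on 14.1.2: 14.2.3.2 not covered. → 3%.
Line D: PVC → 14.2; moulded articles → 14.2.1; general-purpose → 14.2.1.1. Scheduled 4%. Quintara agreement on 14.2: CTH met → 6% available; preference 6% not lower than 4% → no reduction. → 4%.
Sum: 12% + 38% + 3% + 4% = 57%.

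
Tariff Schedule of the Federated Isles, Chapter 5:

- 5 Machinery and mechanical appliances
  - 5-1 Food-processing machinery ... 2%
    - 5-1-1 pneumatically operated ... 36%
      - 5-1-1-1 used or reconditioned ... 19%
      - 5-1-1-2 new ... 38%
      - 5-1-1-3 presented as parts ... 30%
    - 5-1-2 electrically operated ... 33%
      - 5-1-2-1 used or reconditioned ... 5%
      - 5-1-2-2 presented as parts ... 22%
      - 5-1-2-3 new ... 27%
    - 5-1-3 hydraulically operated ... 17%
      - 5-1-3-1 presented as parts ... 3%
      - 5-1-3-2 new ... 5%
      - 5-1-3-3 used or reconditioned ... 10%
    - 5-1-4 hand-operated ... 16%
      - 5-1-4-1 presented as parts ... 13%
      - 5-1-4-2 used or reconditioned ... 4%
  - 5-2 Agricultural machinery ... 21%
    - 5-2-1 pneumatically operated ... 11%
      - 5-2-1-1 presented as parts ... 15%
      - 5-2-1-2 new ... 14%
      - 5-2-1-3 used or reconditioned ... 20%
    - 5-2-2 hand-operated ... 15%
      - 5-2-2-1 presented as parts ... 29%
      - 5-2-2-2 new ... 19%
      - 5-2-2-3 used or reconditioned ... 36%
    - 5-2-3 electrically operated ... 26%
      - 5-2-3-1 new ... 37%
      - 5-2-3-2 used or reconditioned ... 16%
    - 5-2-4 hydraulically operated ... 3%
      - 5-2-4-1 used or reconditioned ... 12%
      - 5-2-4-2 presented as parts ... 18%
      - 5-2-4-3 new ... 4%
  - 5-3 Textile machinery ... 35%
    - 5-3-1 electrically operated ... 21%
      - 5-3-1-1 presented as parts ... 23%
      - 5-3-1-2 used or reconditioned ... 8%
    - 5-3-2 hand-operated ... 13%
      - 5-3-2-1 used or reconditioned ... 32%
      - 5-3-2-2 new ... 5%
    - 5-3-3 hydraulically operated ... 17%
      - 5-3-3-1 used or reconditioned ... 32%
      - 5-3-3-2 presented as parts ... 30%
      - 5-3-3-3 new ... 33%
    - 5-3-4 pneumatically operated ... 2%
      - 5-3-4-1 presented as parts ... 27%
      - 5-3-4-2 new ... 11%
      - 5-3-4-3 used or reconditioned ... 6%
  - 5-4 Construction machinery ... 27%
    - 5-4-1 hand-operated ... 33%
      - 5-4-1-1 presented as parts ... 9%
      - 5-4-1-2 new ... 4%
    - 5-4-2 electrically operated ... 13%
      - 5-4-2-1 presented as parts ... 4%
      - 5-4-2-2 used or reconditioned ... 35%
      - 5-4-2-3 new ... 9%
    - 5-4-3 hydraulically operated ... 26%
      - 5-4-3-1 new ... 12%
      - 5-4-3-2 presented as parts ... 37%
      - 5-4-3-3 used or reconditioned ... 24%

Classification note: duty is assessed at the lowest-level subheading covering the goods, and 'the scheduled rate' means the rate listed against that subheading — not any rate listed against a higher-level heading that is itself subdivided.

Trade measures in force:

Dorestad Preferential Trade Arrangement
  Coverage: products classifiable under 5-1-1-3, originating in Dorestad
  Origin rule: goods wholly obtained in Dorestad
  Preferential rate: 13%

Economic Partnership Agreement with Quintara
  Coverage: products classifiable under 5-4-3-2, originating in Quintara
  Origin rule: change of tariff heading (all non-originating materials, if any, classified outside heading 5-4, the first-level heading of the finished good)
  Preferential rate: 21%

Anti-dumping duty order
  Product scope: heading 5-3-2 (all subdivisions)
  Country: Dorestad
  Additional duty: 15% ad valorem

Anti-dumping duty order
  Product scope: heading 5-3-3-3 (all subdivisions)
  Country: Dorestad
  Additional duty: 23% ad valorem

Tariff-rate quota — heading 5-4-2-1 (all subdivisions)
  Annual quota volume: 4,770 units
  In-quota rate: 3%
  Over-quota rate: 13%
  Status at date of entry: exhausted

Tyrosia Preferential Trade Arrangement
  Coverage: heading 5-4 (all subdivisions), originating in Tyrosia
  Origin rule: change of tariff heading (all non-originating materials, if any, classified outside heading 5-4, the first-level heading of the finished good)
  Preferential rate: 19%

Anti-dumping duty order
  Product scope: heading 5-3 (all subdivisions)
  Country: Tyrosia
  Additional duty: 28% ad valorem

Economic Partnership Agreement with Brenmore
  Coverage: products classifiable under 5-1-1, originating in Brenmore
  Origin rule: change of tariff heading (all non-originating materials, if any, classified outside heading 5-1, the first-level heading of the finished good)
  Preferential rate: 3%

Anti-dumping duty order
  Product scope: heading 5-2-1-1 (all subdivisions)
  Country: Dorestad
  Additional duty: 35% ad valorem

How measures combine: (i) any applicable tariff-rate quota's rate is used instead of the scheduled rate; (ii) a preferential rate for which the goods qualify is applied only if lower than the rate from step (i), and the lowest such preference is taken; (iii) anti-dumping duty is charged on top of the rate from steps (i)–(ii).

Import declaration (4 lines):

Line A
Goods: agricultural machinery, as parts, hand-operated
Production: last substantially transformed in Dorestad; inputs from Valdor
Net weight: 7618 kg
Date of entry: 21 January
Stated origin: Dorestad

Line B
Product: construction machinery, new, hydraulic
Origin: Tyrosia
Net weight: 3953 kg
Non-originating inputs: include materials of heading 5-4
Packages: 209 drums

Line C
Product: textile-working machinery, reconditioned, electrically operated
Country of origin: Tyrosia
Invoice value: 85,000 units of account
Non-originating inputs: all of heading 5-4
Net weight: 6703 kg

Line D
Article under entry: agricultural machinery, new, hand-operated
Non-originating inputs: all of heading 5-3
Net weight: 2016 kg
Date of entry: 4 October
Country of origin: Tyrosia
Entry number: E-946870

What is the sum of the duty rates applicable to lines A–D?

96%

Line A: agricultural → 5-2; hand-operated → 5-2-2; as parts → 5-2-2-1. Scheduled 29%. Dorestad agreement on 5-1-1-3: 5-2-2-1 not covered. → 29%.
Line B: construction → 5-4; hydraulic → 5-4-3; new → 5-4-3-1. Scheduled 12%. Tyrosia agreement on 5-4: CTH not met. → 12%.
Line C: textile-working → 5-3; electrically operated → 5-3-1; reconditioned → 5-3-1-2. Scheduled 8%. Tyrosia agreement on 5-4: 5-3-1-2 not covered; anti-dumping (Tyrosia, 5-3): +28%; total 8% + 28% = 36%. → 36%.
Line D: agricultural → 5-2; hand-operated → 5-2-2; new → 5-2-2-2. Scheduled 19%. Tyrosia agreement on 5-4: 5-2-2-2 not covered. → 19%.
Sum: 29% + 12% + 36% + 19% = 96%.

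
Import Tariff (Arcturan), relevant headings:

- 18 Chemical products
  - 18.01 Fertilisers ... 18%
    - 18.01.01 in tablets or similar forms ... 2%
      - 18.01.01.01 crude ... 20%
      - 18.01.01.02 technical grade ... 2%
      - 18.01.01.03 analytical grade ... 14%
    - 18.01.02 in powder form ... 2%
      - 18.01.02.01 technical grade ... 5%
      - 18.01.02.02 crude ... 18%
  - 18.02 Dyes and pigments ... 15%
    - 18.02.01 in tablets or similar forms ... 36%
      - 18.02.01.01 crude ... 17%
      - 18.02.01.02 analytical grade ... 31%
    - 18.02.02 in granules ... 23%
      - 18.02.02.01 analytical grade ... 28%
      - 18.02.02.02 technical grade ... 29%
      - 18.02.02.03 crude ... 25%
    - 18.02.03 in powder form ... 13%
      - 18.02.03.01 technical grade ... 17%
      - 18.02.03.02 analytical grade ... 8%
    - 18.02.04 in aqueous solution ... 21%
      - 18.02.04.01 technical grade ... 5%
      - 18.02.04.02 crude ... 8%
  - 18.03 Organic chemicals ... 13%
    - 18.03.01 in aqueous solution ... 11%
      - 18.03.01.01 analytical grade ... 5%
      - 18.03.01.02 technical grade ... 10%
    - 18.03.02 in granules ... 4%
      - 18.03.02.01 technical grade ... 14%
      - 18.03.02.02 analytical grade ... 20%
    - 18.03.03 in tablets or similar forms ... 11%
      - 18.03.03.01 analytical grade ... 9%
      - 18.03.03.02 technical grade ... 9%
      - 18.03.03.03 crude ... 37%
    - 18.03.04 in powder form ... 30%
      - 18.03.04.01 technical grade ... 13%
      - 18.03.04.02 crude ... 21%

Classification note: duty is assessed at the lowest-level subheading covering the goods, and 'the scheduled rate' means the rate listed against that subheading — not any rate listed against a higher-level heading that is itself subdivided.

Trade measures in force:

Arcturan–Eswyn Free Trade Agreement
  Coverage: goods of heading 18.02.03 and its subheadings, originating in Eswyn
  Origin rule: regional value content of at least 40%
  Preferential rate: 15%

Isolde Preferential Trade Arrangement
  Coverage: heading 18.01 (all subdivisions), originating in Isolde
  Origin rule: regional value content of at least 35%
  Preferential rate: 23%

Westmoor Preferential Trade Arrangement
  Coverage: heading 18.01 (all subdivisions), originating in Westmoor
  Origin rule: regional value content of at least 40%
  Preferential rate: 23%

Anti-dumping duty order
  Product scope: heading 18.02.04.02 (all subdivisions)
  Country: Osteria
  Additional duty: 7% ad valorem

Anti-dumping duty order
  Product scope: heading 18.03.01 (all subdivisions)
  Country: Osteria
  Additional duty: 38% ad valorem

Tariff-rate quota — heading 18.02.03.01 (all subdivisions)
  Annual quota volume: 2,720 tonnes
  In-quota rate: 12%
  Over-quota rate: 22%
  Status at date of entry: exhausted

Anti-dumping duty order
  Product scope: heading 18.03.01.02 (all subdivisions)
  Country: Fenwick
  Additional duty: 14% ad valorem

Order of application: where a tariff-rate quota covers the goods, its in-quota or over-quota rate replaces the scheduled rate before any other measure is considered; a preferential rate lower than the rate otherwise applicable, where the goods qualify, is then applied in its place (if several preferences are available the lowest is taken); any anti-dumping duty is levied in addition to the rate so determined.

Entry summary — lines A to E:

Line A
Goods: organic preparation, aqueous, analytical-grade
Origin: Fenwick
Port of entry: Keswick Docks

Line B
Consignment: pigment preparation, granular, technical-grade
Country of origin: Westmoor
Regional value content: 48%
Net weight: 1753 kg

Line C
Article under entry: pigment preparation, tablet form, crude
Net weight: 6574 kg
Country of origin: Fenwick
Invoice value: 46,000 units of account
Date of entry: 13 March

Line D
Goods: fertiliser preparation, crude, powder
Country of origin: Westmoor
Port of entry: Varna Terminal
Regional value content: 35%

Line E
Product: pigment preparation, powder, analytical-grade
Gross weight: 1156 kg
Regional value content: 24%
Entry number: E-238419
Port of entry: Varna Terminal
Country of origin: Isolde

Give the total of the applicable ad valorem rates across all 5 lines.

77%

Line A: organic → 18.03; aqueous → 18.03.01; analytical-grade → 18.03.01.01. Scheduled 5%. No special measure applies. → 5%.
Line B: pigment → 18.02; granular → 18.02.02; technical-grade → 18.02.02.02. Scheduled 29%. Westmoor agreement on 18.01: 18.02.02.02 not covered. → 29%.
Line C: pigment → 18.02; tablet form → 18.02.01; crude → 18.02.01.01. Scheduled 17%. No special measure applies. → 17%.
Line D: fertiliser → 18.01; powder → 18.01.02; crude → 18.01.02.02. Scheduled 18%. Westmoor agreement on 18.01: RVC < 40%. → 18%.
Line E: pigment → 18.02; powder → 18.02.03; analytical-grade → 18.02.03.02. Scheduled 8%. Isolde agreement on 18.01: 18.02.03.02 not covered. → 8%.
Sum: 5% + 29% + 17% + 18% + 8% = 77%.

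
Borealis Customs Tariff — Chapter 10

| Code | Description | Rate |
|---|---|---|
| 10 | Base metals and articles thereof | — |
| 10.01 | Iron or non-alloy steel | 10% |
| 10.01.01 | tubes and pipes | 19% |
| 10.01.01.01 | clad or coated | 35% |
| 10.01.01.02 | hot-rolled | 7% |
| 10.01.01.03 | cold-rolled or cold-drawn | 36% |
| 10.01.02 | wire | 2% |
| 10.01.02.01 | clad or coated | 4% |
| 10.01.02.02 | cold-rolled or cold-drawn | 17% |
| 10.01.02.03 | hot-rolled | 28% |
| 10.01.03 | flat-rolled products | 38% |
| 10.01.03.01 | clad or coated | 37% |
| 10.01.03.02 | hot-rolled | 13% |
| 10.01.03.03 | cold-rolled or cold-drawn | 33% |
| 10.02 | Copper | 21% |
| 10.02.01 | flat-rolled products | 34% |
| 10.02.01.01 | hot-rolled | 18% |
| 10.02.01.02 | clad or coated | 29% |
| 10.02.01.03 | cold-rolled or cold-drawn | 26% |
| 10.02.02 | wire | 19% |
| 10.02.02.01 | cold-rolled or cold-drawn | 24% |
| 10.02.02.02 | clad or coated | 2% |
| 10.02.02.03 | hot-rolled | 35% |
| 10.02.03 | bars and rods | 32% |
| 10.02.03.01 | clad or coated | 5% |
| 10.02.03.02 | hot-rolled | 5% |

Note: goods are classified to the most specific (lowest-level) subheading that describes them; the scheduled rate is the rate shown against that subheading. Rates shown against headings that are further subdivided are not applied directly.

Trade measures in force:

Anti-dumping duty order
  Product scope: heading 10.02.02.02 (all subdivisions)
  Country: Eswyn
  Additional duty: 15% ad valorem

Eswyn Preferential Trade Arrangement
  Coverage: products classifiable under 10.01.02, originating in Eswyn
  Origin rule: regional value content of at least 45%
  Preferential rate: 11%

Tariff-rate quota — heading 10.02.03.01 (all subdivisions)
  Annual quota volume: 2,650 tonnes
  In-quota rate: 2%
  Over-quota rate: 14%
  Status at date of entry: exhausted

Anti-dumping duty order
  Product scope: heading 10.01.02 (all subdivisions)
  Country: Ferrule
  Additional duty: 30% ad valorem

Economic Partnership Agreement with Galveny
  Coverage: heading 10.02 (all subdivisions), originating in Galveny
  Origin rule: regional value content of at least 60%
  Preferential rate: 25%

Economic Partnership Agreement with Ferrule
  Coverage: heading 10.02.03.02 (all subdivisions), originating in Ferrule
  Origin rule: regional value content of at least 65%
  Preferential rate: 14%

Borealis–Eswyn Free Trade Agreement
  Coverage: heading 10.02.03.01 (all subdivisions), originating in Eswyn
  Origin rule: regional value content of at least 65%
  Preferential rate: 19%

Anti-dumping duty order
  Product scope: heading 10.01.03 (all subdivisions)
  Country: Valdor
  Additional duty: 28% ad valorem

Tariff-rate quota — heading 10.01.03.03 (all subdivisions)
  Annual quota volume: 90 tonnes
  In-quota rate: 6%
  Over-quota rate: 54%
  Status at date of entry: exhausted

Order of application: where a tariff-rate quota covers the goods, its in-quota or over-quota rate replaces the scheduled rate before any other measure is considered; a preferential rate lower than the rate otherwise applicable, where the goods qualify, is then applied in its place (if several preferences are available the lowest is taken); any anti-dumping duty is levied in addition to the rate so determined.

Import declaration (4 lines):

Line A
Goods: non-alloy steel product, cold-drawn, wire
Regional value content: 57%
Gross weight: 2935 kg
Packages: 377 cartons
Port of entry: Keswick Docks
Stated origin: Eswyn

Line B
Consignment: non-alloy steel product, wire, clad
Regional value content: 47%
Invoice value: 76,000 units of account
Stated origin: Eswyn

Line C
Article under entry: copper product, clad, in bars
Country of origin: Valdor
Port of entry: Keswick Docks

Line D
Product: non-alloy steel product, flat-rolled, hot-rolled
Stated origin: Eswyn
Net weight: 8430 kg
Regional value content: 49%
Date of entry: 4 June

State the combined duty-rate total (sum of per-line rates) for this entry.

42%

Line A: non-alloy steel → 10.01; wire → 10.01.02; cold-drawn → 10.01.02.02. Scheduled 17%. Eswyn agreement on 10.01.02: RVC ≥ 45% → 11% available; Eswyn agreement on 10.02.03.01: 10.01.02.02 not covered; preferential 11%. → 11%.
Line B: non-alloy steel → 10.01; wire → 10.01.02; clad → 10.01.02.01. Scheduled 4%. Eswyn agreement on 10.01.02: RVC ≥ 45% → 11% available; Eswyn agreement on 10.02.03.01: 10.01.02.01 not covered; preference 11% not lower than 4% → no reduction. → 4%.
Line C: copper → 10.02; in bars → 10.02.03; clad → 10.02.03.01. Scheduled 5%. quota on 10.02.03.01 exhausted → over-quota 14%. → 14%.
Line D: non-alloy steel → 10.01; flat-rolled → 10.01.03; hot-rolled → 10.01.03.02. Scheduled 13%. Eswyn agreement on 10.01.02: 10.01.03.02 not covered; Eswyn agreement on 10.02.03.01: 10.01.03.02 not covered. → 13%.
Sum: 11% + 4% + 14% + 13% = 42%.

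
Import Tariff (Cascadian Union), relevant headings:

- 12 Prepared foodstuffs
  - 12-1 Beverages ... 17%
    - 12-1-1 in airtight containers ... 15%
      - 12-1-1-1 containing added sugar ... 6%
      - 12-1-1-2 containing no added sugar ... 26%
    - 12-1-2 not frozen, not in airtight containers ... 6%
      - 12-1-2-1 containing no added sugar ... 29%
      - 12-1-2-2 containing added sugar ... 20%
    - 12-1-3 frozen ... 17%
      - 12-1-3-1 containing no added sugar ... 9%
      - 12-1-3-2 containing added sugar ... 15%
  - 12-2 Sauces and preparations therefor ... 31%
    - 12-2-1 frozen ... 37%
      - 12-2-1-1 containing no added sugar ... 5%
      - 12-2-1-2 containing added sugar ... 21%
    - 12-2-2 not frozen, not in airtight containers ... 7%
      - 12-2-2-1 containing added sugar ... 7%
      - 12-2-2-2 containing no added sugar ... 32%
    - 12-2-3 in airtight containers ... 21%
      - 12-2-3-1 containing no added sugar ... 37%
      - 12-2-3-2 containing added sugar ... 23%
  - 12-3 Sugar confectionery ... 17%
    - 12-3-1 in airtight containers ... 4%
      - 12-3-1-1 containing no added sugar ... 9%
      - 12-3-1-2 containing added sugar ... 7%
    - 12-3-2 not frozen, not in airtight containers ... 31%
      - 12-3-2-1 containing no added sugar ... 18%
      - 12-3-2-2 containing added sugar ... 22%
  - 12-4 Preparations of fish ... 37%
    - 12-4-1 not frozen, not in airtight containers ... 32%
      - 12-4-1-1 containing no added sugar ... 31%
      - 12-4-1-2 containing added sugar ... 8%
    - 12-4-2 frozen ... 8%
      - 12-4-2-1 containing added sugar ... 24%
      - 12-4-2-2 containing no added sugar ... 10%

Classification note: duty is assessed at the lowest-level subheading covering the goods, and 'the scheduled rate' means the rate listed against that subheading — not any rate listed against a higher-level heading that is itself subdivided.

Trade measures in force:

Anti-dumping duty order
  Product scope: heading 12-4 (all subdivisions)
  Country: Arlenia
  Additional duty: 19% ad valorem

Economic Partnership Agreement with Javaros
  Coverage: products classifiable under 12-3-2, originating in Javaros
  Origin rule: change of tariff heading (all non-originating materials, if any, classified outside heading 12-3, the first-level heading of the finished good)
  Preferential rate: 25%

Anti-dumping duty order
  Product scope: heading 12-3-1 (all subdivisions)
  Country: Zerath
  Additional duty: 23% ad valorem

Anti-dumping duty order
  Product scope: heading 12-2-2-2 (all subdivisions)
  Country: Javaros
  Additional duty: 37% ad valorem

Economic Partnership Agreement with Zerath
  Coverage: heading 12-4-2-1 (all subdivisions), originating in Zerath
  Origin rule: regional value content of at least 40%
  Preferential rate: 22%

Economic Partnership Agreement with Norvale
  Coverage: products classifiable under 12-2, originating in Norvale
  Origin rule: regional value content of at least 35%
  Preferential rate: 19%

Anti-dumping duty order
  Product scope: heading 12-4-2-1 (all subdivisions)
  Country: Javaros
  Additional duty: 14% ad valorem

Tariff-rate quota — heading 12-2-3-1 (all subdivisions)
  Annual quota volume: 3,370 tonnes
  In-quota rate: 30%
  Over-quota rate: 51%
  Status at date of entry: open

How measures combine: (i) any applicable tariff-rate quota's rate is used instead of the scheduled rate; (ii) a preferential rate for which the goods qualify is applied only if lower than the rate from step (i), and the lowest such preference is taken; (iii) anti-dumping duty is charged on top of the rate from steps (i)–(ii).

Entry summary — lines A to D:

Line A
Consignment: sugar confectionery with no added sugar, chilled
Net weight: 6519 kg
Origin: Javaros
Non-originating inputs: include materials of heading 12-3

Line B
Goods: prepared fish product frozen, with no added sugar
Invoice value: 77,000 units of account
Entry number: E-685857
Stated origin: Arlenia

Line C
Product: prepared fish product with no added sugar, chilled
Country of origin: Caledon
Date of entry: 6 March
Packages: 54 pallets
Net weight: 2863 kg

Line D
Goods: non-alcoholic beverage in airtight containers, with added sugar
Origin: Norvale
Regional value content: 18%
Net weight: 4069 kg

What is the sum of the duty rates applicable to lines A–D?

84%

Line A: sugar confectionery → 12-3; chilled → 12-3-2; with no added sugar → 12-3-2-1. Scheduled 18%. Javaros agreement on 12-3-2: CTH not met. → 18%.
Line B: prepared fish product → 12-4; frozen → 12-4-2; with no added sugar → 12-4-2-2. Scheduled 10%. anti-dumping (Arlenia, 12-4): +19%; total 10% + 19% = 29%. → 29%.
Line C: prepared fish product → 12-4; chilled → 12-4-1; with no added sugar → 12-4-1-1. Scheduled 31%. No special measure applies. → 31%.
Line D: non-alcoholic beverage → 12-1; in airtight containers → 12-1-1; with added sugar → 12-1-1-1. Scheduled 6%. Norvale agreement on 12-2: 12-1-1-1 not covered. → 6%.
Sum: 18% + 29% + 31% + 6% = 84%.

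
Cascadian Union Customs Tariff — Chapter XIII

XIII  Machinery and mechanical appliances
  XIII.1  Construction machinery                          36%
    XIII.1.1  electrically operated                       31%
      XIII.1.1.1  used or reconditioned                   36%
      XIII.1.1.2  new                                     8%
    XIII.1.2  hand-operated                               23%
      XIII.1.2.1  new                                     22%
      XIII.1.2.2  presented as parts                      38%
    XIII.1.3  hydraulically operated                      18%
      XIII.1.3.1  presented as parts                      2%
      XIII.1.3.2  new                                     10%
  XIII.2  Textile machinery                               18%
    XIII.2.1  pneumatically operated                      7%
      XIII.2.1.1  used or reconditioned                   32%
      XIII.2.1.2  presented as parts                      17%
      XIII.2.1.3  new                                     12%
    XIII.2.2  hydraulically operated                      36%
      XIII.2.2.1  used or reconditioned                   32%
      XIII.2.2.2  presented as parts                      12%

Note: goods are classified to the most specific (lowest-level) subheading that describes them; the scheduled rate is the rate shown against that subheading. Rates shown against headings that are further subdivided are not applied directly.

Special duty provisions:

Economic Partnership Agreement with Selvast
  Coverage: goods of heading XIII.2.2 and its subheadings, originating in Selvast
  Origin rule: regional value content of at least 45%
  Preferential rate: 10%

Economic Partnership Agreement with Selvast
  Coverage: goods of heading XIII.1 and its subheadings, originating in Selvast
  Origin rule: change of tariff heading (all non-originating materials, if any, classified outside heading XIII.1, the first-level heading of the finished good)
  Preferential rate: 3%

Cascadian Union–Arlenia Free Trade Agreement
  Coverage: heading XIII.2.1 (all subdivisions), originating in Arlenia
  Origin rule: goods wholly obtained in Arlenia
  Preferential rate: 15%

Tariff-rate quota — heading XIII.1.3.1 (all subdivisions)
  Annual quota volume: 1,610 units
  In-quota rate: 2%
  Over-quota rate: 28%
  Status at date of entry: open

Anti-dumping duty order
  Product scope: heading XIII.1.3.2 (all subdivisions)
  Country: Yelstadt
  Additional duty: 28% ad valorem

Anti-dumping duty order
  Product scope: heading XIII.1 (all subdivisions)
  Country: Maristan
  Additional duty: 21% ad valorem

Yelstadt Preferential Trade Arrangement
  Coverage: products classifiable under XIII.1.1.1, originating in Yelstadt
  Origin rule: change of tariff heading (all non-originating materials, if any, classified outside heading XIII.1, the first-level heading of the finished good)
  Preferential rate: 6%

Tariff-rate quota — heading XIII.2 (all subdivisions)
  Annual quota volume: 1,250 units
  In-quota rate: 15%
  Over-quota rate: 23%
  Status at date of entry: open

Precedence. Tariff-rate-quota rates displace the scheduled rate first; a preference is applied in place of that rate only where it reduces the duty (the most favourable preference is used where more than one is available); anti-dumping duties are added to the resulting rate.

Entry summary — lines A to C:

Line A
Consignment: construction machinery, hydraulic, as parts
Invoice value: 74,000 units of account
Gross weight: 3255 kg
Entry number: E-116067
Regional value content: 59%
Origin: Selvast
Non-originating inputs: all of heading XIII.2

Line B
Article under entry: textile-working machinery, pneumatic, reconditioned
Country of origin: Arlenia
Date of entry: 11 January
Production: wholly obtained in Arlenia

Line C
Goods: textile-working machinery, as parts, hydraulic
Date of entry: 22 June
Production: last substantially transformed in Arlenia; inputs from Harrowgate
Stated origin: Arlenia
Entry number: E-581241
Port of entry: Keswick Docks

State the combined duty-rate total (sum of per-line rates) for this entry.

32%

Line A: construction → XIII.1; hydraulic → XIII.1.3; as parts → XIII.1.3.1. Scheduled 2%. quota on XIII.1.3.1 open → in-quota 2%; Selvast agreement on XIII.2.2: XIII.1.3.1 not covered; Selvast agreement on XIII.1: CTH met → 3% available; preference 3% not lower than 2% → no reduction. → 2%.
Line B: textile-working → XIII.2; pneumatic → XIII.2.1; reconditioned → XIII.2.1.1. Scheduled 32%. quota on XIII.2 open → in-quota 15%; Arlenia agreement on XIII.2.1: wholly obtained → 15% available; preference 15% not lower than 15% → no reduction. → 15%.
Line C: textile-working → XIII.2; hydraulic → XIII.2.2; as parts → XIII.2.2.2. Scheduled 12%. quota on XIII.2 open → in-quota 15%; Arlenia agreement on XIII.2.1: XIII.2.2.2 not covered. → 15%.
Sum: 2% + 15% + 15% = 32%.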